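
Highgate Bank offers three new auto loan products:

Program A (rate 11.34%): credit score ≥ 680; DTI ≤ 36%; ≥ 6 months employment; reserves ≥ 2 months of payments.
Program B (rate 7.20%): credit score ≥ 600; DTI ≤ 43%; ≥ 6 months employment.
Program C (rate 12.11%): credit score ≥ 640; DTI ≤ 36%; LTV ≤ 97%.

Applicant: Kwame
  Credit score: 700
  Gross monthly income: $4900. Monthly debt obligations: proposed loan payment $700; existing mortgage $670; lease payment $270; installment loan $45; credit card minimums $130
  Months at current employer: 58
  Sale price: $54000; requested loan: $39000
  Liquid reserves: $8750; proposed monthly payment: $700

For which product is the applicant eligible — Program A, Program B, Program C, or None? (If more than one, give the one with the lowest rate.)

Total debts = (700 + 670 + 270 + 45 + 130) = 1,815; DTI = 1,815/4,900 = 37%.
LTV = 39,000/54,000 = 72.2%.
Reserves = 8,750/700 = 12.5 months.
Program A: score 700 ≥ 680; DTI 37% > 36%; employment 58 ≥ 6 mo; reserves 12.5 ≥ 2 mo → does not qualify.
Program B: score 700 ≥ 600; DTI 37% ≤ 43%; employment 58 ≥ 6 mo → qualifies.
Program C: score 700 ≥ 640; DTI 37% > 36%; LTV 72.2% ≤ 97% → does not qualify.

Program B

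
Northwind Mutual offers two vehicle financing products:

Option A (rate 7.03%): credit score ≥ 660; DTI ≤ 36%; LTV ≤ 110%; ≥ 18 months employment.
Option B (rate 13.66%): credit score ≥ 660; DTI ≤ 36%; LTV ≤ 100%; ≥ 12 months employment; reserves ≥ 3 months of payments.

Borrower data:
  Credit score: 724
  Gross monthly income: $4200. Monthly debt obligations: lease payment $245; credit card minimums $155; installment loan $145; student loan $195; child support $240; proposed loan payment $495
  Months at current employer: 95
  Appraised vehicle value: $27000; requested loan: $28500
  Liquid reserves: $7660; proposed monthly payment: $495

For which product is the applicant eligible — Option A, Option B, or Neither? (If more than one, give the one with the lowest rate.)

Total debts = (245 + 155 + 145 + 195 + 240 + 495) = 1,475; DTI = 1,475/4,200 = 35.1%.
LTV = 28,500/27,000 = 105.6%.
Reserves = 7,660/495 = 15.5 months.
Option A: score 724 ≥ 660; DTI 35.1% ≤ 36%; LTV 105.6% ≤ 110%; employment 95 ≥ 18 mo → qualifies.
Option B: score 724 ≥ 660; DTI 35.1% ≤ 36%; LTV 105.6% > 100%; employment 95 ≥ 12 mo; reserves 15.5 ≥ 3 mo → does not qualify.

Option A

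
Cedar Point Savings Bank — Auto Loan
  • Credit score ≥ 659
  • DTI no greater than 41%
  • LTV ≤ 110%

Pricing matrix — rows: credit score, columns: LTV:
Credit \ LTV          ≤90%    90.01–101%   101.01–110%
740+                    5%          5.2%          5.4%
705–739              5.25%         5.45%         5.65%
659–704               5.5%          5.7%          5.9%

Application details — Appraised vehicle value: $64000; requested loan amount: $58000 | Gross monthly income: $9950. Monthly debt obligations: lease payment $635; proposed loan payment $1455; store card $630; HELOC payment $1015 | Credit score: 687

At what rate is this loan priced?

5.7%

Credit score 687 ≥ 659; Total monthly debts = (635 + 1,455 + 630 + 1,015) = 3,735. Debt-to-income = 3,735/9,950 = 37.5% — meets 41% limit
LTV: 58,000 ÷ 64,000 = 90.6%, within 110% cap
Row: 687 falls in 659–704. Column: 90.6% falls in 90.01–101%. Rate = 5.7%.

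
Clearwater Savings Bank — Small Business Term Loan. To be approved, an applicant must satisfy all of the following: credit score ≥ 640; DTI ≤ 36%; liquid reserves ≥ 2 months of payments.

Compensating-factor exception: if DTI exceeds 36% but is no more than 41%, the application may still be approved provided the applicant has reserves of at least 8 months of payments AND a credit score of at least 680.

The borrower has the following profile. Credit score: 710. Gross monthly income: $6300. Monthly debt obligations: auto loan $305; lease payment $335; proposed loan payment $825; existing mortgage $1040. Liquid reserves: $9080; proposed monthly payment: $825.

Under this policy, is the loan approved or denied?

Approved

Credit score 710 ≥ 640 (meets base)
Total debts = (305 + 335 + 825 + 1,040) = 2,505. DTI = 2,505/6,300 = 39.8% > 36% — standard DTI limit exceeded.
Liquid reserves cover 9,080/825 = 11.0 months — ≥ 2 required
DTI 39.8% is within the 36%–41% exception band; checking compensating factors.
Override check — reserves: 11.0 mo (ok); score: 710 (ok).
Both override conditions satisfied; DTI exception granted.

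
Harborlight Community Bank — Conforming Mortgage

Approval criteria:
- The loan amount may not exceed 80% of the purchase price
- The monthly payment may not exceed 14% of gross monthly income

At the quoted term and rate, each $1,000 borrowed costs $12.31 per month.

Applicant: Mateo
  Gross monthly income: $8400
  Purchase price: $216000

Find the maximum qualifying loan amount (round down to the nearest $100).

$95,500

Payment cap: 14% × $8,400 = $1,176/month.
At $12.31 per $1,000, that supports 1,176/12.31 × 1,000 ≈ $95,532 → $95,500.
LTV cap: 80% × $216,000 = $172,800 → $172,800.
Binding constraint: payment-to-income.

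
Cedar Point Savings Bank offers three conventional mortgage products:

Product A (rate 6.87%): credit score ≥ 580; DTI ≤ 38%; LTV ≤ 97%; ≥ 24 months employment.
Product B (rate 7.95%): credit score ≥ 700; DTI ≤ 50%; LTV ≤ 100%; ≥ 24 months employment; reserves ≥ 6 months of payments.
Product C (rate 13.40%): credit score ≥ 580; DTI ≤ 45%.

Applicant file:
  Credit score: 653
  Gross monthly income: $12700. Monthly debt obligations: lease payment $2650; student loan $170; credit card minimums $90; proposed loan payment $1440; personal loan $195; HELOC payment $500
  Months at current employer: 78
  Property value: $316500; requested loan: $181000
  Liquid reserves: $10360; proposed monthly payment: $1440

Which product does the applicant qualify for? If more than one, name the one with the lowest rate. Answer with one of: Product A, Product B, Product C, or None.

Product C

Total debts = (2,650 + 170 + 90 + 1,440 + 195 + 500) = 5,045; DTI = 5,045/12,700 = 39.7%.
LTV = 181,000/316,500 = 57.2%.
Reserves = 10,360/1,440 = 7.2 months.
Product A: score 653 ≥ 580; DTI 39.7% > 38%; LTV 57.2% ≤ 97%; employment 78 ≥ 24 mo → does not qualify.
Product B: score 653 < 700; DTI 39.7% ≤ 50%; LTV 57.2% ≤ 100%; employment 78 ≥ 24 mo; reserves 7.2 ≥ 6 mo → does not qualify.
Product C: score 653 ≥ 580; DTI 39.7% ≤ 45% → qualifies.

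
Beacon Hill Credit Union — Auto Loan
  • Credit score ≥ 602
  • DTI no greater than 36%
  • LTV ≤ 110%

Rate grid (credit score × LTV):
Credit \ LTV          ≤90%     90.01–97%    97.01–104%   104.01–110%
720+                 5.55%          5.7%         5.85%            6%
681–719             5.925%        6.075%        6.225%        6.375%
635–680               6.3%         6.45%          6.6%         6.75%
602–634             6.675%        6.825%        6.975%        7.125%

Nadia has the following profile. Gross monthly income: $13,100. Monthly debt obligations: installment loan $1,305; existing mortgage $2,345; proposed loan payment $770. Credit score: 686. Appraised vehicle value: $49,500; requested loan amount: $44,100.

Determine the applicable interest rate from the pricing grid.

Credit score 686 ≥ 602; Total monthly debts = (1,305 + 2,345 + 770) = 4,420. DTI = 4,420/13,100 = 33.7% ≤ 36%
LTV: 44,100 ÷ 49,500 = 89.1%, within 110% cap
Score 686 is in the 681–719 band; LTV 89.1% is in the ≤90% band → 5.925%.

5.925%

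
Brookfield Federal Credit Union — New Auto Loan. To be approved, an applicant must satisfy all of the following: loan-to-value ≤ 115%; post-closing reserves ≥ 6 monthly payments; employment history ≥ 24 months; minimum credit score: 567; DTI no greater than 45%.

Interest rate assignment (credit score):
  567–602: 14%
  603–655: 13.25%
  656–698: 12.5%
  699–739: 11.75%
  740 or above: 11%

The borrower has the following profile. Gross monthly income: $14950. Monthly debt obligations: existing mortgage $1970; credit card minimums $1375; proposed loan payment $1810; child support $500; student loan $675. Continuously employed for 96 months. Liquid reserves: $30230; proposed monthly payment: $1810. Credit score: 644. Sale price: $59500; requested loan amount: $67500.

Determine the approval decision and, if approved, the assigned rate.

Approved at 13.25%

Credit score 644 ≥ 567 (meets minimum)
Reserves = 30,230/1,810 = 16.7 months ≥ 6
Total monthly debts = (1,970 + 1,375 + 1,810 + 500 + 675) = 6,330. DTI = 6,330/14,950 = 42.3% ≤ 45%
Employment 96 ≥ 24 months
LTV = 67,500/59,500 = 113.4% ≤ 115%
All requirements met. Score 644 falls in the 603–655 tier → 13.25%.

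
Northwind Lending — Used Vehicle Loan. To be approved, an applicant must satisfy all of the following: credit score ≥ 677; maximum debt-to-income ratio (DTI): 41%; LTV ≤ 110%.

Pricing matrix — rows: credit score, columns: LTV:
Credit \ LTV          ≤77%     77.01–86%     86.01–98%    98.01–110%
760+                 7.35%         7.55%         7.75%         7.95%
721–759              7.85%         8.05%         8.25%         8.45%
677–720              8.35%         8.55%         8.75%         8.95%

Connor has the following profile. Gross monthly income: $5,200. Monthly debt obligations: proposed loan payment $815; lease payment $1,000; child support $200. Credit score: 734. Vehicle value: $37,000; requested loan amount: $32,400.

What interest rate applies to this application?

8.25%

Credit score 734 ≥ 677; Total monthly debts = (815 + 1,000 + 200) = 2,015. Debt-to-income = 2,015/5,200 = 38.8% — meets 41% limit
Loan-to-value = 32,400/37,000 = 87.6% — pass (110% max)
Score 734 is in the 721–759 band; LTV 87.6% is in the 86.01–98% band → 8.25%.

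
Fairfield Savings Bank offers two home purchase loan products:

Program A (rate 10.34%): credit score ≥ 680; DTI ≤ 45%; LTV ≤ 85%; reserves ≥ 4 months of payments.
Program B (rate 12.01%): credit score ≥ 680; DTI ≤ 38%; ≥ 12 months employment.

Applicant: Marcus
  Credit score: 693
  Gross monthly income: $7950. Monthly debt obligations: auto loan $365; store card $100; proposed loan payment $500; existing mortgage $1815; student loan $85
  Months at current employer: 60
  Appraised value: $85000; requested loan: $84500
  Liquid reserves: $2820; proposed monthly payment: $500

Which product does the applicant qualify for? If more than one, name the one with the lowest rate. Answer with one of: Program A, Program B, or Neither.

Total debts = (365 + 100 + 500 + 1,815 + 85) = 2,865; DTI = 2,865/7,950 = 36%.
LTV = 84,500/85,000 = 99.4%.
Reserves = 2,820/500 = 5.6 months.
Program A: score 693 ≥ 680; DTI 36% ≤ 45%; LTV 99.4% > 85%; reserves 5.6 ≥ 4 mo → does not qualify.
Program B: score 693 ≥ 680; DTI 36% ≤ 38%; employment 60 ≥ 12 mo → qualifies.

Program B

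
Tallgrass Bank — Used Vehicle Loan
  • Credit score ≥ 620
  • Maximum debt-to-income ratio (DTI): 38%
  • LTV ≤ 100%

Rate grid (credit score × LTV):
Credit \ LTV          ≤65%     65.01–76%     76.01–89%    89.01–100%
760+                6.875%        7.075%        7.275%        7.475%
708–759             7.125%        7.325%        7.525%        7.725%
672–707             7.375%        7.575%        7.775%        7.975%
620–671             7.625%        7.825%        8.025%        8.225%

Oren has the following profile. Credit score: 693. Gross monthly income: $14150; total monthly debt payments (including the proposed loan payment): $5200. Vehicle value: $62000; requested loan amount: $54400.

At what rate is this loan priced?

Credit score 693 ≥ 620; DTI: 5,200 ÷ 14,150 = 36.7%, within the 38% cap
LTV = 54,400/62,000 = 87.7% ≤ 100%
Row: 693 falls in 672–707. Column: 87.7% falls in 76.01–89%. Rate = 7.775%.

7.775%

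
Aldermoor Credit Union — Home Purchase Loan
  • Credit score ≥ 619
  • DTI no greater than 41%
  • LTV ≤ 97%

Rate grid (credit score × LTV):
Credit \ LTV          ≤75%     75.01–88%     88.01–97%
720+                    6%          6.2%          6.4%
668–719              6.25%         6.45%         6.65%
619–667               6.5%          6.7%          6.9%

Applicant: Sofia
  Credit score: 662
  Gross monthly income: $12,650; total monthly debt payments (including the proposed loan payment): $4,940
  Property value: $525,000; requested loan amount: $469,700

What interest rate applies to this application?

Credit score 662 ≥ 619; DTI: 4,940 ÷ 12,650 = 39.1%, within the 41% cap
LTV: 469,700 ÷ 525,000 = 89.5%, within 97% cap
Credit 662 → row 619–667; LTV 89.5% → column 88.01–97%. Grid cell → 6.9%.

6.9%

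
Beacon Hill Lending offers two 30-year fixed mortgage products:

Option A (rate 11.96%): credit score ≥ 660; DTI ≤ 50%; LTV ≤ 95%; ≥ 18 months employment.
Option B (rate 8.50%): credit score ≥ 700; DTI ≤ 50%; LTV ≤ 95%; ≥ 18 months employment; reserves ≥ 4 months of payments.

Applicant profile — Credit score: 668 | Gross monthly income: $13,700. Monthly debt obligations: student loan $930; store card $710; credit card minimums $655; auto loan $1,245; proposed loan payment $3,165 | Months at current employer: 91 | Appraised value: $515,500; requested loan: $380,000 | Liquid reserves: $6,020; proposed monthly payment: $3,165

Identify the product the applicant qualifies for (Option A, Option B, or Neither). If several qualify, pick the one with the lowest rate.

Total debts = (930 + 710 + 655 + 1,245 + 3,165) = 6,705; DTI = 6,705/13,700 = 48.9%.
LTV = 380,000/515,500 = 73.7%.
Reserves = 6,020/3,165 = 1.9 months.
Option A: score 668 ≥ 660; DTI 48.9% ≤ 50%; LTV 73.7% ≤ 95%; employment 91 ≥ 18 mo → qualifies.
Option B: score 668 < 700; DTI 48.9% ≤ 50%; LTV 73.7% ≤ 95%; employment 91 ≥ 18 mo; reserves 1.9 < 4 mo → does not qualify.

Option A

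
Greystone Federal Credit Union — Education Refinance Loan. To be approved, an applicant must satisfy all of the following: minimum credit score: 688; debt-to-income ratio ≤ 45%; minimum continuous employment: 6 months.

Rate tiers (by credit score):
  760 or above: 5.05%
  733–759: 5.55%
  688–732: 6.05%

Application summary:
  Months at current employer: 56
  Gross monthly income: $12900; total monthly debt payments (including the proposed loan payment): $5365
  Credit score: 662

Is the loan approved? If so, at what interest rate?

Credit score 662 < 688 (below minimum)
Employment 56 ≥ 6 months
Debt-to-income = 5,365/12,900 = 41.6% — meets 45% limit
Not all requirements met → denied.

Denied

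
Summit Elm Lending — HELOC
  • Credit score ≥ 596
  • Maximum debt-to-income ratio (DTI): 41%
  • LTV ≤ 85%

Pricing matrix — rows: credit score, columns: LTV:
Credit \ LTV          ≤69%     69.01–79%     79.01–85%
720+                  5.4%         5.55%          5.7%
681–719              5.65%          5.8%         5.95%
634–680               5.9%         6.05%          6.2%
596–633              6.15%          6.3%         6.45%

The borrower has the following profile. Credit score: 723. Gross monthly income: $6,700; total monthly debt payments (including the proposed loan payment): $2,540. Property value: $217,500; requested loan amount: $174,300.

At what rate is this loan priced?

Credit score 723 ≥ 596; Debt-to-income = 2,540/6,700 = 37.9% — meets 41% limit
LTV: 174,300 ÷ 217,500 = 80.1%, within 85% cap
Credit 723 → row 720+; LTV 80.1% → column 79.01–85%. Grid cell → 5.7%.

5.7%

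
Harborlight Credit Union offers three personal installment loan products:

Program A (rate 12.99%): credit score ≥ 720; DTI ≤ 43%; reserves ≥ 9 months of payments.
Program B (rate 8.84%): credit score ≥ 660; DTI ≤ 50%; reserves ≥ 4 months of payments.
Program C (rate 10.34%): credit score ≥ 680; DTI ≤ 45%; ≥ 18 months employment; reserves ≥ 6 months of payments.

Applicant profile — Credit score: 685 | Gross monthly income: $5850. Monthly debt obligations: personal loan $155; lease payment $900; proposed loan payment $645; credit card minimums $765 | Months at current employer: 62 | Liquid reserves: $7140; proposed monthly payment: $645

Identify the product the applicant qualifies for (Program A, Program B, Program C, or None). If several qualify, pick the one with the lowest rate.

Total debts = (155 + 900 + 645 + 765) = 2,465; DTI = 2,465/5,850 = 42.1%.
Reserves = 7,140/645 = 11.1 months.
Program A: score 685 < 720; DTI 42.1% ≤ 43%; reserves 11.1 ≥ 9 mo → does not qualify.
Program B: score 685 ≥ 660; DTI 42.1% ≤ 50%; reserves 11.1 ≥ 4 mo → qualifies.
Program C: score 685 ≥ 680; DTI 42.1% ≤ 45%; employment 62 ≥ 18 mo; reserves 11.1 ≥ 6 mo → qualifies.
Qualifying: Program B, Program C. Lowest rate is 8.84% → Program B.

Program B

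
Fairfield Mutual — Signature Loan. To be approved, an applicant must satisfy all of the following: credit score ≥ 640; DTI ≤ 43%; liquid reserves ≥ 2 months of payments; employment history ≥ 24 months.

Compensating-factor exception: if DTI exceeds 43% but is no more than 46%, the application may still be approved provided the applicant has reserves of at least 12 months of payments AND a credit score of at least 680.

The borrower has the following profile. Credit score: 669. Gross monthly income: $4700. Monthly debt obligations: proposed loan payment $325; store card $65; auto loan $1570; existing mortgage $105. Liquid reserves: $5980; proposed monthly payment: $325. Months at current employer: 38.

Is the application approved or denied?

Credit score 669 ≥ 640 (meets base)
Total debts = (325 + 65 + 1,570 + 105) = 2,065. DTI = 2,065/4,700 = 43.9% > 43% — standard DTI limit exceeded.
Reserves = 5,980/325 = 18.4 months ≥ 2
Employment 38 ≥ 24 months
43.9% falls in the override range (43%–46%), so the compensating-factor test applies.
Override check — reserves: 18.4 mo (ok); score: 669 (below 680).
Compensating-factor requirement not fully met.

Denied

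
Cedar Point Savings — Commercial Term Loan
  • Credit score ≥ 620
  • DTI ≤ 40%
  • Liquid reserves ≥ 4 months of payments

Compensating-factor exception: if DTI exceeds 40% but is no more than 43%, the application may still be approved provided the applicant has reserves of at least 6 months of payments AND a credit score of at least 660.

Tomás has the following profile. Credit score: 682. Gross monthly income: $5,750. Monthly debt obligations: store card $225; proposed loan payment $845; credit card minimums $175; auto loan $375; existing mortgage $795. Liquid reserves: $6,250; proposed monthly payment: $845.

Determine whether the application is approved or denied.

Credit score 682 ≥ 620 (meets base)
Total debts = (225 + 845 + 175 + 375 + 795) = 2,415. DTI = 2,415/5,750 = 42% > 40% — standard DTI limit exceeded.
Reserves: 6,250 ÷ 845 = 7.4 months (meets 4-month minimum)
42% falls in the override range (40%–43%), so the compensating-factor test applies.
Reserves 7.4 ≥ 6 months; credit score 682 ≥ 660.
Both compensating conditions met → exception applies.

Approved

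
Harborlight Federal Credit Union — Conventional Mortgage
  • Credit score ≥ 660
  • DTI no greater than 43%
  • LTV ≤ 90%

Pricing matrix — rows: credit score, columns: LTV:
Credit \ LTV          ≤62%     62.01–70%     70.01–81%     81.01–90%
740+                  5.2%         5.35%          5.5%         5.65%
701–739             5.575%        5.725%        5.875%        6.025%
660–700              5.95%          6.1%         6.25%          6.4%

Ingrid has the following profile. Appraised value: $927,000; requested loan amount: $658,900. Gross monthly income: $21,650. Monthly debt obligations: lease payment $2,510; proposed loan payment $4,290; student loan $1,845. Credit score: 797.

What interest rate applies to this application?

Credit score 797 ≥ 660; Total monthly debts = (2,510 + 4,290 + 1,845) = 8,645. DTI = 8,645/21,650 = 39.9% ≤ 43%
LTV = 658,900/927,000 = 71.1% ≤ 90%
Row: 797 falls in 740+. Column: 71.1% falls in 70.01–81%. Rate = 5.5%.

5.5%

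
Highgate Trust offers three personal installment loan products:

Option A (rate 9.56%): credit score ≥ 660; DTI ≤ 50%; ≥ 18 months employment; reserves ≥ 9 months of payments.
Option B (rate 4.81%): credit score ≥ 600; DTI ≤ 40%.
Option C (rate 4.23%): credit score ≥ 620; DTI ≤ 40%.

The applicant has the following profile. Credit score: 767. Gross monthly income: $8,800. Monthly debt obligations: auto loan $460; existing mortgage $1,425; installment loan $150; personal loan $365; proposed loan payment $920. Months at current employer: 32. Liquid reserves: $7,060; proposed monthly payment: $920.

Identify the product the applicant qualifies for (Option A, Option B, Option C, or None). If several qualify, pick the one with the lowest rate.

Total debts = (460 + 1,425 + 150 + 365 + 920) = 3,320; DTI = 3,320/8,800 = 37.7%.
Reserves = 7,060/920 = 7.7 months.
Option A: score 767 ≥ 660; DTI 37.7% ≤ 50%; employment 32 ≥ 18 mo; reserves 7.7 < 9 mo → does not qualify.
Option B: score 767 ≥ 600; DTI 37.7% ≤ 40% → qualifies.
Option C: score 767 ≥ 620; DTI 37.7% ≤ 40% → qualifies.
Qualifying: Option B, Option C. Lowest rate is 4.23% → Option C.

Option C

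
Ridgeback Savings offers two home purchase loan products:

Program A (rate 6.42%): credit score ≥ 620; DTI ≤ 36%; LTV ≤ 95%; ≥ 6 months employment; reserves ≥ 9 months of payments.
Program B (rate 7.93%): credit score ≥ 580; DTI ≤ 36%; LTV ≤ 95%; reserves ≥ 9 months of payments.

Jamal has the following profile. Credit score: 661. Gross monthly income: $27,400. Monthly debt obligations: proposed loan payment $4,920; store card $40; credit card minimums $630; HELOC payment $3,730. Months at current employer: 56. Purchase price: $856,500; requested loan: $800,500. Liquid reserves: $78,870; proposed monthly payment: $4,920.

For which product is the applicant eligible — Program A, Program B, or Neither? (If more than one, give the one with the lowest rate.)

Program A

Total debts = (4,920 + 40 + 630 + 3,730) = 9,320; DTI = 9,320/27,400 = 34%.
LTV = 800,500/856,500 = 93.5%.
Reserves = 78,870/4,920 = 16.0 months.
Program A: score 661 ≥ 620; DTI 34% ≤ 36%; LTV 93.5% ≤ 95%; employment 56 ≥ 6 mo; reserves 16.0 ≥ 9 mo → qualifies.
Program B: score 661 ≥ 580; DTI 34% ≤ 36%; LTV 93.5% ≤ 95%; reserves 16.0 ≥ 9 mo → qualifies.
Qualifying: Program A, Program B. Lowest rate is 6.42% → Program A.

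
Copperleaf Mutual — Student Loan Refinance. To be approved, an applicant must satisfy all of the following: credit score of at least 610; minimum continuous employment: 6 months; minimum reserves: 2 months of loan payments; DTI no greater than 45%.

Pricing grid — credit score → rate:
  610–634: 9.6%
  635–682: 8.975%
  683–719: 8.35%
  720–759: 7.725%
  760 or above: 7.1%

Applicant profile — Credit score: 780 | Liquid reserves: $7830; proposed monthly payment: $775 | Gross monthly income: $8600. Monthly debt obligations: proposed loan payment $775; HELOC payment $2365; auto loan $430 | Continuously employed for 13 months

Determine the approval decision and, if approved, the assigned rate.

Approved at 7.1%

Credit score 780 ≥ 610 (meets minimum)
Employment 13 ≥ 6 months
Reserves = 7,830/775 = 10.1 months ≥ 2
Total monthly debts = (775 + 2,365 + 430) = 3,570. Debt-to-income = 3,570/8,600 = 41.5% — meets 45% limit
All requirements met. Score 780 falls in the 760 or above tier → 7.1%.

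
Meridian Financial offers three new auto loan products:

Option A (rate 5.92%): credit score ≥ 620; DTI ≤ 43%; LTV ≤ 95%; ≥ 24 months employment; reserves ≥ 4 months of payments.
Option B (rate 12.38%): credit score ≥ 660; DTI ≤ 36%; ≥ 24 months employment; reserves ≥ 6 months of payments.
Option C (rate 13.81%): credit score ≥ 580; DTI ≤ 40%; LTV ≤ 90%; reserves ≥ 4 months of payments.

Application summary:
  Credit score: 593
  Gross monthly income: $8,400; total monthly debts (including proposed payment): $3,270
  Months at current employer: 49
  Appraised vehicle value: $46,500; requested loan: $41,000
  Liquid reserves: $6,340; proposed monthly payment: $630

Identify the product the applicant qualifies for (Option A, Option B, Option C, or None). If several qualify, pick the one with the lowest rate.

DTI = 3,270/8,400 = 38.9%.
LTV = 41,000/46,500 = 88.2%.
Reserves = 6,340/630 = 10.1 months.
Option A: score 593 < 620; DTI 38.9% ≤ 43%; LTV 88.2% ≤ 95%; employment 49 ≥ 24 mo; reserves 10.1 ≥ 4 mo → does not qualify.
Option B: score 593 < 660; DTI 38.9% > 36%; employment 49 ≥ 24 mo; reserves 10.1 ≥ 6 mo → does not qualify.
Option C: score 593 ≥ 580; DTI 38.9% ≤ 40%; LTV 88.2% ≤ 90%; reserves 10.1 ≥ 4 mo → qualifies.

Option C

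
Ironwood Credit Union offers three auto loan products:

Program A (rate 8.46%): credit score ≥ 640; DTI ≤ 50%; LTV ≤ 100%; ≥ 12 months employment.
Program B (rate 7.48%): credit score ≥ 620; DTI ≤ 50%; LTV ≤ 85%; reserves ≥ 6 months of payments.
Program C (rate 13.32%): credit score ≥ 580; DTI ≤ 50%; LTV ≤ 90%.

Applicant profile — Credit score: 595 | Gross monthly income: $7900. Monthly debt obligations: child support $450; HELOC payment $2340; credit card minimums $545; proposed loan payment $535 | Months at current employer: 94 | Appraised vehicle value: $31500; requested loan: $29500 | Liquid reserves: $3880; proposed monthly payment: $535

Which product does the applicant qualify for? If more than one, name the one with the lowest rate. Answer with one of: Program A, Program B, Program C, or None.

Total debts = (450 + 2,340 + 545 + 535) = 3,870; DTI = 3,870/7,900 = 49%.
LTV = 29,500/31,500 = 93.7%.
Reserves = 3,880/535 = 7.3 months.
Program A: score 595 < 640; DTI 49% ≤ 50%; LTV 93.7% ≤ 100%; employment 94 ≥ 12 mo → does not qualify.
Program B: score 595 < 620; DTI 49% ≤ 50%; LTV 93.7% > 85%; reserves 7.3 ≥ 6 mo → does not qualify.
Program C: score 595 ≥ 580; DTI 49% ≤ 50%; LTV 93.7% > 90% → does not qualify.

None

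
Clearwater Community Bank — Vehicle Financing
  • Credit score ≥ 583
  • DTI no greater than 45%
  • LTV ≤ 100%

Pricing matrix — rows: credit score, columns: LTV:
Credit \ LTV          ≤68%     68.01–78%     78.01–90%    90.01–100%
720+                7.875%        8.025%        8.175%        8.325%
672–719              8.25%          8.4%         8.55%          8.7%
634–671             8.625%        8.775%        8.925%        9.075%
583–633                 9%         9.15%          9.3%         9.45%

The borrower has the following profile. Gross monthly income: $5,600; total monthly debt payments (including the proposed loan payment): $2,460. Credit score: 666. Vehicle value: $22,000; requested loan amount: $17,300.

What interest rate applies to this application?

8.925%

Credit score 666 ≥ 583; Debt-to-income = 2,460/5,600 = 43.9% — meets 45% limit
LTV = 17,300/22,000 = 78.6% ≤ 100%
Credit 666 → row 634–671; LTV 78.6% → column 78.01–90%. Grid cell → 8.925%.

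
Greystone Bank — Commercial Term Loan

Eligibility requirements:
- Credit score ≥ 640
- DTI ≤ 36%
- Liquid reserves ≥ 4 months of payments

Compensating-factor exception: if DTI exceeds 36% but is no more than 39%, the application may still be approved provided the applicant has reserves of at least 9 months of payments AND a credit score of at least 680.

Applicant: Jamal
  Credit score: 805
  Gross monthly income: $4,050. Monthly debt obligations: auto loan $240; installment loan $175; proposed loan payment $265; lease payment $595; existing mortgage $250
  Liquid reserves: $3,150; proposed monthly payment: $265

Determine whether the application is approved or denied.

Credit score 805 ≥ 640 (meets base)
Total debts = (240 + 175 + 265 + 595 + 250) = 1,525. DTI = 1,525/4,050 = 37.7% > 36% — standard DTI limit exceeded.
Liquid reserves cover 3,150/265 = 11.9 months — ≥ 4 required
37.7% falls in the override range (36%–39%), so the compensating-factor test applies.
Reserves 11.9 ≥ 9 months; credit score 805 ≥ 680.
Both compensating conditions met → exception applies.

Approved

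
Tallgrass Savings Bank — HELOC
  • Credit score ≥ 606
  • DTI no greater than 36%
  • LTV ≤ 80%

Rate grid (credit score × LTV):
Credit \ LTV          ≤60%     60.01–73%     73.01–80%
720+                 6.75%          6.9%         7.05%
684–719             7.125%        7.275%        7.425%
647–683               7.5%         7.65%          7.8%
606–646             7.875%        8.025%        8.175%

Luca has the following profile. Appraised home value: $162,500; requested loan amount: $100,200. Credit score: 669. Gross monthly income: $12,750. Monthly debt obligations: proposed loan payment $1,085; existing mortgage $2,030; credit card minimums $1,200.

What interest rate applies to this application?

7.65%

Credit score 669 ≥ 606; Total monthly debts = (1,085 + 2,030 + 1,200) = 4,315. DTI: 4,315 ÷ 12,750 = 33.8%, within the 36% cap
LTV: 100,200 ÷ 162,500 = 61.7%, within 80% cap
Score 669 is in the 647–683 band; LTV 61.7% is in the 60.01–73% band → 7.65%.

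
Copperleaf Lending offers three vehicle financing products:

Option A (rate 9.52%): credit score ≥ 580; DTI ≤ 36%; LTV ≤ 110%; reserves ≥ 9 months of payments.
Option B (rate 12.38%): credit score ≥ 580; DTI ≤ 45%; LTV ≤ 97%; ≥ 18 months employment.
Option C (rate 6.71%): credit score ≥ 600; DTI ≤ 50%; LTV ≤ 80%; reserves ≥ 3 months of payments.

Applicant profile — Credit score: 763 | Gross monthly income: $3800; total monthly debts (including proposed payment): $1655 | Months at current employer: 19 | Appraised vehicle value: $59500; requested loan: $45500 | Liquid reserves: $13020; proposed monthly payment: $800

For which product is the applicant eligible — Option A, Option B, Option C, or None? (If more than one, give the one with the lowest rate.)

Option C

DTI = 1,655/3,800 = 43.6%.
LTV = 45,500/59,500 = 76.5%.
Reserves = 13,020/800 = 16.3 months.
Option A: score 763 ≥ 580; DTI 43.6% > 36%; LTV 76.5% ≤ 110%; reserves 16.3 ≥ 9 mo → does not qualify.
Option B: score 763 ≥ 580; DTI 43.6% ≤ 45%; LTV 76.5% ≤ 97%; employment 19 ≥ 18 mo → qualifies.
Option C: score 763 ≥ 600; DTI 43.6% ≤ 50%; LTV 76.5% ≤ 80%; reserves 16.3 ≥ 3 mo → qualifies.
Qualifying: Option B, Option C. Lowest rate is 6.71% → Option C.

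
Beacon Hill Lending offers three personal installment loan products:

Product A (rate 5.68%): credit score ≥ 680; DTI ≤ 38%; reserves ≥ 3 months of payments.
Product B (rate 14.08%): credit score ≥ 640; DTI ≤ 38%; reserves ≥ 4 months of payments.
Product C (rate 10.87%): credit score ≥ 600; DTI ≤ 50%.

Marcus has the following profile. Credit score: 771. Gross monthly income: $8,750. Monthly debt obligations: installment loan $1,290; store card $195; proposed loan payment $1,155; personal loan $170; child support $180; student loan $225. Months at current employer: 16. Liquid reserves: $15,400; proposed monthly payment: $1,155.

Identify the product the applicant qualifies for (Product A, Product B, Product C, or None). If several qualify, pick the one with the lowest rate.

Product A

Total debts = (1,290 + 195 + 1,155 + 170 + 180 + 225) = 3,215; DTI = 3,215/8,750 = 36.7%.
Reserves = 15,400/1,155 = 13.3 months.
Product A: score 771 ≥ 680; DTI 36.7% ≤ 38%; reserves 13.3 ≥ 3 mo → qualifies.
Product B: score 771 ≥ 640; DTI 36.7% ≤ 38%; reserves 13.3 ≥ 4 mo → qualifies.
Product C: score 771 ≥ 600; DTI 36.7% ≤ 50% → qualifies.
Qualifying: Product A, Product B, Product C. Lowest rate is 5.68% → Product A.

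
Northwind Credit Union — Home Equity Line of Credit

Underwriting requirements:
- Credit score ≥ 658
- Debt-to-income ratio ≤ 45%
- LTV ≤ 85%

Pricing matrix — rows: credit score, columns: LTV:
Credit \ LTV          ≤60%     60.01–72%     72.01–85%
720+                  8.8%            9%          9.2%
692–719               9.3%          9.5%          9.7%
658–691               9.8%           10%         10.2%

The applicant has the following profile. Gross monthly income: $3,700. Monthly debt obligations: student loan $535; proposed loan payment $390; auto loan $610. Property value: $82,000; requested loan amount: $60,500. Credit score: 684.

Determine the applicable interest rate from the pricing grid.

Credit score 684 ≥ 658; Total monthly debts = (535 + 390 + 610) = 1,535. DTI: 1,535 ÷ 3,700 = 41.5%, within the 45% cap
LTV: 60,500 ÷ 82,000 = 73.8%, within 85% cap
Credit 684 → row 658–691; LTV 73.8% → column 72.01–85%. Grid cell → 10.2%.

10.2%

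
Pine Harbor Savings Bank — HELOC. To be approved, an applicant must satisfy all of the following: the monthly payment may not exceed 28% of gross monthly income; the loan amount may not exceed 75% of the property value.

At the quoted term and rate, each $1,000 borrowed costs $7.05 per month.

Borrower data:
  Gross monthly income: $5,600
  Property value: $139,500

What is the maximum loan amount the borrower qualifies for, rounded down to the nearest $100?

$104,600

Payment cap: 28% × $5,600 = $1,568/month.
At $7.05 per $1,000, that supports 1,568/7.05 × 1,000 ≈ $222,411 → $222,400.
LTV cap: 75% × $139,500 = $104,625 → $104,600.
Binding constraint: loan-to-value.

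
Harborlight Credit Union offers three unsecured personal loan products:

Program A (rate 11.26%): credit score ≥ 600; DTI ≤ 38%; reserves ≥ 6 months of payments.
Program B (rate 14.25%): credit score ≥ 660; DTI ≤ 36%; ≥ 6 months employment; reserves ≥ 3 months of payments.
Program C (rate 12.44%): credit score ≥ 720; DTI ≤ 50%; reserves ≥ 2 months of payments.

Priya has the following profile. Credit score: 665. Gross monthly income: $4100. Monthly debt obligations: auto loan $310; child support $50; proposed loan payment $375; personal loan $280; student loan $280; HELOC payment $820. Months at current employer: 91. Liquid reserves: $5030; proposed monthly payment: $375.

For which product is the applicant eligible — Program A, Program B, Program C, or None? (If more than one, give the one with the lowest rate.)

Total debts = (310 + 50 + 375 + 280 + 280 + 820) = 2,115; DTI = 2,115/4,100 = 51.6%.
Reserves = 5,030/375 = 13.4 months.
Program A: score 665 ≥ 600; DTI 51.6% > 38%; reserves 13.4 ≥ 6 mo → does not qualify.
Program B: score 665 ≥ 660; DTI 51.6% > 36%; employment 91 ≥ 6 mo; reserves 13.4 ≥ 3 mo → does not qualify.
Program C: score 665 < 720; DTI 51.6% > 50%; reserves 13.4 ≥ 2 mo → does not qualify.

None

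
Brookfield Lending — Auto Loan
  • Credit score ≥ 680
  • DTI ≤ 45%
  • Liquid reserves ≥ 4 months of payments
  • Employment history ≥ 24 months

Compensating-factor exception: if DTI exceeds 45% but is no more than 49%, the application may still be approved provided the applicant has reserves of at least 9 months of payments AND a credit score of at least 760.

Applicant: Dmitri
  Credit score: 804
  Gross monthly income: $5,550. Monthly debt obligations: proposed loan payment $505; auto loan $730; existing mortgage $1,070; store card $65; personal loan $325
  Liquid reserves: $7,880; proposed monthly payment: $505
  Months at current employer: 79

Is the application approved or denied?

Approved

Credit score 804 ≥ 680 (meets base)
Total debts = (505 + 730 + 1,070 + 65 + 325) = 2,695. DTI = 2,695/5,550 = 48.6% > 45% — standard DTI limit exceeded.
Reserves: 7,880 ÷ 505 = 15.6 months (meets 4-month minimum)
Employment 79 ≥ 24 months
48.6% falls in the override range (45%–49%), so the compensating-factor test applies.
Override check — reserves: 15.6 mo (ok); score: 804 (ok).
Both override conditions satisfied; DTI exception granted.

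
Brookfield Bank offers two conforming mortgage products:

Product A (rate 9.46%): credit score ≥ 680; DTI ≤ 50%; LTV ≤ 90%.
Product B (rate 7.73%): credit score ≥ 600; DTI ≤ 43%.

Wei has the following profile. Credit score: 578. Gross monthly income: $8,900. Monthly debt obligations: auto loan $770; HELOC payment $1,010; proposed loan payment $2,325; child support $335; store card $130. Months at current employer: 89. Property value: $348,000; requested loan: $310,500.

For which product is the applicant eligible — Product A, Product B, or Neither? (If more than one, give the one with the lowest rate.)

Total debts = (770 + 1,010 + 2,325 + 335 + 130) = 4,570; DTI = 4,570/8,900 = 51.3%.
LTV = 310,500/348,000 = 89.2%.
Product A: score 578 < 680; DTI 51.3% > 50%; LTV 89.2% ≤ 90% → does not qualify.
Product B: score 578 < 600; DTI 51.3% > 43% → does not qualify.

Neither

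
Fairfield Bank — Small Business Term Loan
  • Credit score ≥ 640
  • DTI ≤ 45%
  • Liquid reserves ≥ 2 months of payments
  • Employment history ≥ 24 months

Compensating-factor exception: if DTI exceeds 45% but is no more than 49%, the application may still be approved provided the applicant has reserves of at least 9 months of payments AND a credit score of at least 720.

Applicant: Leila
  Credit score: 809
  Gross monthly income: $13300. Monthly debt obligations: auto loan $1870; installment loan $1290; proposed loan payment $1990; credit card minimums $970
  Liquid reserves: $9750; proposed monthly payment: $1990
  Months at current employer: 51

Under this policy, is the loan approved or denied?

Credit score 809 ≥ 640 (meets base)
Total debts = (1,870 + 1,290 + 1,990 + 970) = 6,120. DTI: 6,120 ÷ 13,300 = 46%, over the 45% base limit.
Reserves = 9,750/1,990 = 4.9 months ≥ 2
Employment 51 ≥ 24 months
46% falls in the override range (45%–49%), so the compensating-factor test applies.
Reserves 4.9 < 9 months; credit score 809 ≥ 720.
Compensating-factor requirement not fully met.

Denied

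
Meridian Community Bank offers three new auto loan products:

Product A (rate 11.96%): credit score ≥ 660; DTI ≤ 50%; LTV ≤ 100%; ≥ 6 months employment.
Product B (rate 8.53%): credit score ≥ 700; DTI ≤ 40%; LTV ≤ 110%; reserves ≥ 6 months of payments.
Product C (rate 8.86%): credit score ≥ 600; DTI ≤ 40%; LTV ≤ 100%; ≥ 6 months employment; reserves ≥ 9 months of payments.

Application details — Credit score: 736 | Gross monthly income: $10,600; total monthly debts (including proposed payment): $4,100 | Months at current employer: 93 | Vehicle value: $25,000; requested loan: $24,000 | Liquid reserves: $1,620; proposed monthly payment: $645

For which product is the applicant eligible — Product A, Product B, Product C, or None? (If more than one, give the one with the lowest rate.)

Product A

DTI = 4,100/10,600 = 38.7%.
LTV = 24,000/25,000 = 96%.
Reserves = 1,620/645 = 2.5 months.
Product A: score 736 ≥ 660; DTI 38.7% ≤ 50%; LTV 96% ≤ 100%; employment 93 ≥ 6 mo → qualifies.
Product B: score 736 ≥ 700; DTI 38.7% ≤ 40%; LTV 96% ≤ 110%; reserves 2.5 < 6 mo → does not qualify.
Product C: score 736 ≥ 600; DTI 38.7% ≤ 40%; LTV 96% ≤ 100%; employment 93 ≥ 6 mo; reserves 2.5 < 9 mo → does not qualify.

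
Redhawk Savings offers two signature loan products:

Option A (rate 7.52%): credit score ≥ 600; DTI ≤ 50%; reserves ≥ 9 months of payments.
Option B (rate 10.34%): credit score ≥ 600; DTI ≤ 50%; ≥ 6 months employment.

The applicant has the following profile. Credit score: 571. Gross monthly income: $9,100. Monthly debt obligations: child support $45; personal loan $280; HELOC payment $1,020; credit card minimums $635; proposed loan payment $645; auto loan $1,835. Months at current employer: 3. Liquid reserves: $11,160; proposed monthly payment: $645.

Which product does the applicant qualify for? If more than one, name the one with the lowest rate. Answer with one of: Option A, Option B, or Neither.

Total debts = (45 + 280 + 1,020 + 635 + 645 + 1,835) = 4,460; DTI = 4,460/9,100 = 49%.
Reserves = 11,160/645 = 17.3 months.
Option A: score 571 < 600; DTI 49% ≤ 50%; reserves 17.3 ≥ 9 mo → does not qualify.
Option B: score 571 < 600; DTI 49% ≤ 50%; employment 3 < 6 mo → does not qualify.

Neither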